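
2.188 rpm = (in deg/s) 13.13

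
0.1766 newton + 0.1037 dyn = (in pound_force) 0.0397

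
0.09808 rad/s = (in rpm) 0.9366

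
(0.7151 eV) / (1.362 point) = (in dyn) 2.385e-11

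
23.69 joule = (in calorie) 5.662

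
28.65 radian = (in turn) 4.56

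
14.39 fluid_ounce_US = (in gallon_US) 0.1124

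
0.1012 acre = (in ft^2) 4408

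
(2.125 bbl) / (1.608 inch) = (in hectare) 0.0008272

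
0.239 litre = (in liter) 0.239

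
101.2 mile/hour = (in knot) 87.94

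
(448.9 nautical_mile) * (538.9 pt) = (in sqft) 1.701e+06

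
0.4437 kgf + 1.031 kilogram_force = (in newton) 14.46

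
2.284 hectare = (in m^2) 2.284e+04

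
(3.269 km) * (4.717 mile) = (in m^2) 2.482e+07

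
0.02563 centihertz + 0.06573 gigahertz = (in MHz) 65.73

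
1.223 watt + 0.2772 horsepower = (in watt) 207.9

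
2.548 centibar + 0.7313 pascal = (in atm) 0.02515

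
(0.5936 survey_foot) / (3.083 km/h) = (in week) 3.493e-07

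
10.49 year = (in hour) 9.189e+04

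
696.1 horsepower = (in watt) 5.191e+05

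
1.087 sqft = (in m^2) 0.101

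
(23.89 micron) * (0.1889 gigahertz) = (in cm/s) 4.513e+05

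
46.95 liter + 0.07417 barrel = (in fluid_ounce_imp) 2067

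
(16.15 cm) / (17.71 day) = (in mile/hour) 2.361e-07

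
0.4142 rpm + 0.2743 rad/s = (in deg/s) 18.2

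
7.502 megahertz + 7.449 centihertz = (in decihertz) 7.502e+07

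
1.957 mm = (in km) 1.957e-06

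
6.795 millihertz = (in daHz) 0.0006795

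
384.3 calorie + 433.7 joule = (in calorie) 488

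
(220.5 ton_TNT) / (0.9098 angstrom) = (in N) 1.014e+22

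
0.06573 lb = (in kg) 0.02981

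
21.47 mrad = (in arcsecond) 4429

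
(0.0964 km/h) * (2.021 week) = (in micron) 3.273e+10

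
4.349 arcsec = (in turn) 3.356e-06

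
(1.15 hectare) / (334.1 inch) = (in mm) 1.355e+06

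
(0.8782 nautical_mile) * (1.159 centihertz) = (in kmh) 67.86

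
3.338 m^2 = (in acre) 0.0008248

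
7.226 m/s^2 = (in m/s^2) 7.226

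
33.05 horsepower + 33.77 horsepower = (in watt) 4.983e+04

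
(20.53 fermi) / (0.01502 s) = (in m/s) 1.367e-12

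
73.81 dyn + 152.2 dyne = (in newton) 0.00226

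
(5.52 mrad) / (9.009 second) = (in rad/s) 0.0006127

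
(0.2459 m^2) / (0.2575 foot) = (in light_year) 3.312e-16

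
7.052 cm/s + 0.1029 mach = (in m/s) 35.11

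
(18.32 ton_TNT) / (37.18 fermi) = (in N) 2.062e+24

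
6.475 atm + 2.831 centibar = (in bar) 6.589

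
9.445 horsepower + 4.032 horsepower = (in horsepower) 13.48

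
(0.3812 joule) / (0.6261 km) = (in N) 0.0006088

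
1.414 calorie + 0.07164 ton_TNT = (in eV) 1.871e+27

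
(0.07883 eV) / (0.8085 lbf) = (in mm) 3.512e-18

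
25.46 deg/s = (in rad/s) 0.4444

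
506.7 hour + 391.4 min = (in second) 1.848e+06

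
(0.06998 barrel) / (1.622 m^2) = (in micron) 6859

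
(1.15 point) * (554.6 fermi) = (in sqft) 2.422e-15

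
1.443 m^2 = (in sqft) 15.53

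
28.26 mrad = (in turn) 0.004498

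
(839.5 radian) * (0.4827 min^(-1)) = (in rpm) 64.49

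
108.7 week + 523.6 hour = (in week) 111.8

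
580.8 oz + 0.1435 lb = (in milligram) 1.653e+07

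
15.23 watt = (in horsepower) 0.02042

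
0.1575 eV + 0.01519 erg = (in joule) 1.519e-09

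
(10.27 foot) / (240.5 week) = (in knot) 4.183e-08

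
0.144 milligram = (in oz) 5.079e-06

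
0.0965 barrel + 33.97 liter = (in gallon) 13.03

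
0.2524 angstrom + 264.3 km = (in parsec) 8.565e-12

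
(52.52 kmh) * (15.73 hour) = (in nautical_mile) 446.1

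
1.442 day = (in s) 1.246e+05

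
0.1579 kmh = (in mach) 0.0001288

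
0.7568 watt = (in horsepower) 0.001015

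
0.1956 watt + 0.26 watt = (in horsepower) 0.000611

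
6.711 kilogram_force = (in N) 65.81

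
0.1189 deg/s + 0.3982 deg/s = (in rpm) 0.08618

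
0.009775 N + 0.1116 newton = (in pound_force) 0.02729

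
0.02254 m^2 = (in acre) 5.57e-06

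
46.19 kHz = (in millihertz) 4.619e+07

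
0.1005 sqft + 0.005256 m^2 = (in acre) 3.606e-06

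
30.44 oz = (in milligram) 8.63e+05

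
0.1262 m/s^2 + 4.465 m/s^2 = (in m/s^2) 4.591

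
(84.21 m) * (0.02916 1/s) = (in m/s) 2.456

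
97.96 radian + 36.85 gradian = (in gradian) 6273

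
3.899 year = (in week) 203.3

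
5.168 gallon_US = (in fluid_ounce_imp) 688.5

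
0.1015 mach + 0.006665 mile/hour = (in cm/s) 3456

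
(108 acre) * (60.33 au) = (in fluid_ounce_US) 1.334e+23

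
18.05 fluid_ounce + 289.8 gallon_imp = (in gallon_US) 348.2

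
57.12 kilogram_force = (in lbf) 125.9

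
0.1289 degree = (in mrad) 2.25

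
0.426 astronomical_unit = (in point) 1.806e+14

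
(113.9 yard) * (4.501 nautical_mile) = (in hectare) 86.82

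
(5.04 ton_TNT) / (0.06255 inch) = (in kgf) 1.353e+12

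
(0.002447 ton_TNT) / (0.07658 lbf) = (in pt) 8.52e+10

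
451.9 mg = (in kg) 0.0004519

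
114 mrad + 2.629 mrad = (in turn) 0.01856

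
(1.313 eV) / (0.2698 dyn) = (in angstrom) 0.0007797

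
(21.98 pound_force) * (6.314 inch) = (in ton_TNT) 3.748e-09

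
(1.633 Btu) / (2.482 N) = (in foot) 2277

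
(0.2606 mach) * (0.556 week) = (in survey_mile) 1.854e+04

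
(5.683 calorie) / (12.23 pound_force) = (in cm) 43.71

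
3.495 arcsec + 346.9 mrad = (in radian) 0.3469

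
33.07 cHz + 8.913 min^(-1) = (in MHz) 4.793e-07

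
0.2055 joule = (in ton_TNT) 4.912e-11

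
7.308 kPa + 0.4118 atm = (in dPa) 4.903e+05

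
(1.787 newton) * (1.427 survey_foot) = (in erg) 7.773e+06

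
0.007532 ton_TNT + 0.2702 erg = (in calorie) 7.532e+06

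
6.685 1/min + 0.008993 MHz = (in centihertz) 8.993e+05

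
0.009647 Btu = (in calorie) 2.433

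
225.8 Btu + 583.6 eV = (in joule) 2.382e+05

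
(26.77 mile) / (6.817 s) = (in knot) 1.228e+04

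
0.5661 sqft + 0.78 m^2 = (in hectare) 8.326e-05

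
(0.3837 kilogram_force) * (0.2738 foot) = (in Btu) 0.0002976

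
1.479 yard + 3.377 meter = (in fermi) 4.729e+15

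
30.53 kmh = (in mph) 18.97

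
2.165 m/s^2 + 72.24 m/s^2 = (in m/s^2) 74.41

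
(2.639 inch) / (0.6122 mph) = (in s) 0.2449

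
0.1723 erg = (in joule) 1.723e-08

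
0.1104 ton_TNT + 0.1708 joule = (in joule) 4.619e+08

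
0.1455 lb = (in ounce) 2.328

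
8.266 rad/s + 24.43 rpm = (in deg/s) 620.2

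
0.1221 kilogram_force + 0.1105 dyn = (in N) 1.197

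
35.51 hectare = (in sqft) 3.822e+06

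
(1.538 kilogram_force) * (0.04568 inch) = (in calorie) 0.004183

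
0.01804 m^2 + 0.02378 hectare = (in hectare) 0.02378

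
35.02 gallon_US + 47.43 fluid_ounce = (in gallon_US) 35.39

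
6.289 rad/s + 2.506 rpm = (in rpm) 62.56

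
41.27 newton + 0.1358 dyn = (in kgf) 4.208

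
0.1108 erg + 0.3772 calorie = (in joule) 1.578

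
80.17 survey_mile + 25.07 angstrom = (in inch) 5.08e+06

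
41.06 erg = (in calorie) 9.814e-07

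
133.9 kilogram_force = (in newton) 1313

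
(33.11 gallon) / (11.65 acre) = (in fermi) 2.658e+09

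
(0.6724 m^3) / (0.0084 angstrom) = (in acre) 1.978e+08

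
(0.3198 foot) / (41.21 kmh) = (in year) 2.7e-10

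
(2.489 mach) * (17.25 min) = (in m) 8.772e+05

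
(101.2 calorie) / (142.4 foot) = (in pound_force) 2.193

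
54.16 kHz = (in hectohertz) 541.6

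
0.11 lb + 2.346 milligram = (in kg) 0.0499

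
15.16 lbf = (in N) 67.44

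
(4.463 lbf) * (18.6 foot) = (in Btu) 0.1067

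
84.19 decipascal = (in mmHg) 0.06315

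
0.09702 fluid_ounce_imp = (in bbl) 1.734e-05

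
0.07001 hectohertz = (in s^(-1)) 7.001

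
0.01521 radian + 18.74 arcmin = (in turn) 0.003288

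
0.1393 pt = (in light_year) 5.194e-21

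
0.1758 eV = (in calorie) 6.732e-21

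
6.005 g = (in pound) 0.01324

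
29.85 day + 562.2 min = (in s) 2.613e+06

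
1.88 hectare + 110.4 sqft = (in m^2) 1.881e+04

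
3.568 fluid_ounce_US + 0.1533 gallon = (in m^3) 0.0006858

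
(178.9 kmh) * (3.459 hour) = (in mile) 384.5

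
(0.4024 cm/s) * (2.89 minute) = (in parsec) 2.261e-17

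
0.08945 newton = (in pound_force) 0.02011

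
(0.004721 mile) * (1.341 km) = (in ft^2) 1.097e+05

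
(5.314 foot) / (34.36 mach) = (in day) 1.602e-09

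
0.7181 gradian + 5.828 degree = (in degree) 6.474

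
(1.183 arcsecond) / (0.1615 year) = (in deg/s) 6.452e-11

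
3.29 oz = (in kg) 0.09327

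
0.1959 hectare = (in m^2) 1959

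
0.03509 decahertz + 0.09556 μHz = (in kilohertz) 0.0003509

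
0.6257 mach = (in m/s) 213.1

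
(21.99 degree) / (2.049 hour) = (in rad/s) 5.203e-05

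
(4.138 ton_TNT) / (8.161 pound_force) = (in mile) 2.963e+05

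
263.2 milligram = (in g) 0.2632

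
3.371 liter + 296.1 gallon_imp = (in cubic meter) 1.349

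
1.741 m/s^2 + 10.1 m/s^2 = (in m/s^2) 11.84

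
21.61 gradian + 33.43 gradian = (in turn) 0.1376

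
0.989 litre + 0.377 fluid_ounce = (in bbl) 0.006291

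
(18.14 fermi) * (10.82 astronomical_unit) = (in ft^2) 0.3161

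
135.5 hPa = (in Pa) 1.355e+04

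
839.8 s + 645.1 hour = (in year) 0.07367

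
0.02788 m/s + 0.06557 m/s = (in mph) 0.209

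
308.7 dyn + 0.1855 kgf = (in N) 1.822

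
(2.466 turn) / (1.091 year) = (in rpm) 4.3e-06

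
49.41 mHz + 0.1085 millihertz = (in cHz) 4.952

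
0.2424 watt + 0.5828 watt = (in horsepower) 0.001107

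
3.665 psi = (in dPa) 2.527e+05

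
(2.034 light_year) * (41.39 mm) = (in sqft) 8.573e+15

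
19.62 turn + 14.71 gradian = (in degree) 7076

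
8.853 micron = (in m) 8.853e-06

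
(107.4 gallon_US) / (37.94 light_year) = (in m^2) 1.133e-18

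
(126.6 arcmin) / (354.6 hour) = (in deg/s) 1.653e-06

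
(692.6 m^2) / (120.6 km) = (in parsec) 1.861e-19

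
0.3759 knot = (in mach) 0.0005679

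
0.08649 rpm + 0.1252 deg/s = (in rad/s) 0.01124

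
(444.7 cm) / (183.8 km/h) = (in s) 0.0871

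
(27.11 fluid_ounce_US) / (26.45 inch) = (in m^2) 0.001193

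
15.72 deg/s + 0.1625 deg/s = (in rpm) 2.647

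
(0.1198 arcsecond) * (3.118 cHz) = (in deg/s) 1.038e-06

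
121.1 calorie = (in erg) 5.067e+09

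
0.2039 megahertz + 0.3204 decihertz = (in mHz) 2.039e+08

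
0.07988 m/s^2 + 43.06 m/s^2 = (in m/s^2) 43.14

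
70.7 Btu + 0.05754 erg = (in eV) 4.656e+23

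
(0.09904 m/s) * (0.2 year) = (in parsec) 2.024e-11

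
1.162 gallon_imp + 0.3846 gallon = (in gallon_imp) 1.482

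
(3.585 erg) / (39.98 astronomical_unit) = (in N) 5.994e-20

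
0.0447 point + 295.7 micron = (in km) 3.115e-07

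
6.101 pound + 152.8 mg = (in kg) 2.768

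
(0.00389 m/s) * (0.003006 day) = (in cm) 101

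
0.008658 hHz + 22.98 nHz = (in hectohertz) 0.008658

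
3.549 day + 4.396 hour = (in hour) 89.57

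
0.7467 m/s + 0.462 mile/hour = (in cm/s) 95.32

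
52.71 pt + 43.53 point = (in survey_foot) 0.1114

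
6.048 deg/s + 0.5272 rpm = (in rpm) 1.535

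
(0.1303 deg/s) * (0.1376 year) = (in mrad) 9.868e+06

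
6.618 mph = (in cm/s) 295.9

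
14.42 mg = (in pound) 3.179e-05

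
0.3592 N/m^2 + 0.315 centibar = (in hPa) 3.154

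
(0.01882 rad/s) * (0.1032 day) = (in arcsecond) 3.461e+07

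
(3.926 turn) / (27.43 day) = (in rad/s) 1.041e-05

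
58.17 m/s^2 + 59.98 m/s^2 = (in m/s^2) 118.2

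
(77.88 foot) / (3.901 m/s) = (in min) 0.1014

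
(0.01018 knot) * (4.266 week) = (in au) 9.032e-08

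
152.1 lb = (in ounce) 2434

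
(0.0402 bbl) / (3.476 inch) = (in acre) 1.789e-05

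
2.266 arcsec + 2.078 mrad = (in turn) 0.0003325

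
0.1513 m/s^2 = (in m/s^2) 0.1513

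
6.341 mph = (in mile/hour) 6.341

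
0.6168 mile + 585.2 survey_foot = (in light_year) 1.238e-13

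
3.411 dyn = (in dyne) 3.411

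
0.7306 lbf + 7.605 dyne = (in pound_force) 0.7306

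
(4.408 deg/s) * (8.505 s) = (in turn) 0.1041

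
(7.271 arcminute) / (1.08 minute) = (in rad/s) 3.264e-05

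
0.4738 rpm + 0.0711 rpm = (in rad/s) 0.05706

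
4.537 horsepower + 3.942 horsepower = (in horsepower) 8.479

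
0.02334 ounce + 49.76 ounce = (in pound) 3.111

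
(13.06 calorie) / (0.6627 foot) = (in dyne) 2.705e+07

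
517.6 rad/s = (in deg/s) 2.966e+04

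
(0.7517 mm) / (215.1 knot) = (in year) 2.154e-13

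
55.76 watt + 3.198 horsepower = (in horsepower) 3.273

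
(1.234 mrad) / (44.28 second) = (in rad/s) 2.787e-05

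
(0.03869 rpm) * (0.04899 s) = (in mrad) 0.1985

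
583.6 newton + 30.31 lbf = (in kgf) 73.26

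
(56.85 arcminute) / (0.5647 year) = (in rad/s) 9.286e-10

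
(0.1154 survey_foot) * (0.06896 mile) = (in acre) 0.0009646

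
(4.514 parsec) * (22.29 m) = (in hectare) 3.105e+14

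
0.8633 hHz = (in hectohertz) 0.8633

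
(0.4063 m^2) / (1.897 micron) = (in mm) 2.142e+08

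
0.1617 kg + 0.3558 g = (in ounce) 5.716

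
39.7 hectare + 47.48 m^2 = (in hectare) 39.7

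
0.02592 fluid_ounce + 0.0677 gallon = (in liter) 0.257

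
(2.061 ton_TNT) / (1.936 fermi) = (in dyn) 4.454e+29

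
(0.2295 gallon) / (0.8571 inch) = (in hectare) 3.991e-06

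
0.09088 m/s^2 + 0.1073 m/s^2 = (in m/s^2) 0.1982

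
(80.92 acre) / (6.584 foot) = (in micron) 1.632e+11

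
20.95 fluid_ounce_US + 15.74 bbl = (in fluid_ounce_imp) 8.81e+04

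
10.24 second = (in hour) 0.002844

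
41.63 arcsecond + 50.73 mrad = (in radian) 0.05093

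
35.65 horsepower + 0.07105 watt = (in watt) 2.658e+04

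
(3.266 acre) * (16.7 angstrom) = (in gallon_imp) 0.004855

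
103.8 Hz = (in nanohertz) 1.038e+11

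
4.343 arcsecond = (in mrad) 0.02106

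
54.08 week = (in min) 5.451e+05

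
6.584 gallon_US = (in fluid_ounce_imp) 877.2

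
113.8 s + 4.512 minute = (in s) 384.5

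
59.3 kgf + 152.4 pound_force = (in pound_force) 283.1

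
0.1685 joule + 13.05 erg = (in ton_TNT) 4.027e-11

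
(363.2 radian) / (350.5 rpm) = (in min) 0.1649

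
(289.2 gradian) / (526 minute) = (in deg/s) 0.008247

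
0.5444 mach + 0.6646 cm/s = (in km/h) 667.3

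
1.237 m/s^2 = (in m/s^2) 1.237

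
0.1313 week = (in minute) 1324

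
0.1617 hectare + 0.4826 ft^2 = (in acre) 0.3996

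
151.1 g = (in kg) 0.1511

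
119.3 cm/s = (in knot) 2.319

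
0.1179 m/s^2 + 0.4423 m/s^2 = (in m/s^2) 0.5602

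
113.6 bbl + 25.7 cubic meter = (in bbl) 275.2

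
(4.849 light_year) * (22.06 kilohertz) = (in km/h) 3.643e+21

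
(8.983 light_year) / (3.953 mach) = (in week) 1.044e+08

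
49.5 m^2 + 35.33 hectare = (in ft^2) 3.803e+06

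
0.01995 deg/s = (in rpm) 0.003325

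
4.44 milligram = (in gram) 0.00444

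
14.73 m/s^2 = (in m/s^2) 14.73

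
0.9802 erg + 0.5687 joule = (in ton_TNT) 1.359e-10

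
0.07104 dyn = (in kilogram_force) 7.244e-08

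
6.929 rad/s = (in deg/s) 397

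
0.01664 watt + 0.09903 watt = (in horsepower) 0.0001551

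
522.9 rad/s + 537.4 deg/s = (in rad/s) 532.3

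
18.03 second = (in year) 5.717e-07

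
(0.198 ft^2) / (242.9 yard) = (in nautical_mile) 4.472e-08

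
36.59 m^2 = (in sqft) 393.9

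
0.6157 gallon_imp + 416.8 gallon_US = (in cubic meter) 1.581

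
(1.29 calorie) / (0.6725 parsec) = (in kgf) 2.652e-17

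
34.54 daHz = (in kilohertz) 0.3454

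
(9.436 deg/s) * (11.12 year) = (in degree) 3.309e+09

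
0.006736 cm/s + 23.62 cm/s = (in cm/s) 23.63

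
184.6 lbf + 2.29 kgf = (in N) 843.6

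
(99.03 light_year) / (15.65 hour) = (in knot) 3.232e+13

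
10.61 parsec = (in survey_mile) 2.034e+14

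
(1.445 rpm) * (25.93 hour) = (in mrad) 1.413e+07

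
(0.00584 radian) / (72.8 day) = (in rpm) 8.866e-09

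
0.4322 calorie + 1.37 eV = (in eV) 1.129e+19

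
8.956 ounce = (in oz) 8.956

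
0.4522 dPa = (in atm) 4.463e-07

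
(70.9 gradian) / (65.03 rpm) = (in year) 5.186e-09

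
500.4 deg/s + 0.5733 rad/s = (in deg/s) 533.2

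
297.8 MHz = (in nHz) 2.978e+17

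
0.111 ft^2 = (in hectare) 1.031e-06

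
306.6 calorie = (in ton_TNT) 3.066e-07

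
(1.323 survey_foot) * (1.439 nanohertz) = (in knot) 1.128e-09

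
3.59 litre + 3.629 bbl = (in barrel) 3.652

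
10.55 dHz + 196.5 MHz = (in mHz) 1.965e+11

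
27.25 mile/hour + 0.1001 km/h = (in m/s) 12.21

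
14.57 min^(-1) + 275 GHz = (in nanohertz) 2.75e+20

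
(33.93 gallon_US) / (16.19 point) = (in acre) 0.005557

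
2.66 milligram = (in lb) 5.864e-06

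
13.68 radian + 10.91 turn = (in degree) 4711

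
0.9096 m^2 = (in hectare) 9.096e-05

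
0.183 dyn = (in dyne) 0.183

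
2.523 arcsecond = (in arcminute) 0.04205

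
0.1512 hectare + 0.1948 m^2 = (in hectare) 0.1512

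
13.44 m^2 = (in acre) 0.003321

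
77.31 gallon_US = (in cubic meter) 0.2927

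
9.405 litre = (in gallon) 2.485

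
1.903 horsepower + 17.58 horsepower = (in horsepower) 19.48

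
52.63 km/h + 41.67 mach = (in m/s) 1.42e+04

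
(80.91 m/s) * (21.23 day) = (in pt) 4.207e+11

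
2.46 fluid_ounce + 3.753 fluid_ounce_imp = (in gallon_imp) 0.03946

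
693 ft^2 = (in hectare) 0.006438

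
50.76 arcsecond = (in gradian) 0.01567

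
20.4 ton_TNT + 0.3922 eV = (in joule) 8.535e+10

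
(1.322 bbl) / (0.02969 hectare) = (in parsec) 2.294e-20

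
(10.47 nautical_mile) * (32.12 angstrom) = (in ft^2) 0.0006704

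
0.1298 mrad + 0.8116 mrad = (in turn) 0.0001498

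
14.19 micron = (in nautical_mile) 7.662e-09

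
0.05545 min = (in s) 3.327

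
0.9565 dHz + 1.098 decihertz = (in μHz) 2.055e+05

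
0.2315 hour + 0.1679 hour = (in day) 0.01664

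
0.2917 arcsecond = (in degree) 8.103e-05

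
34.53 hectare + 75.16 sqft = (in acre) 85.33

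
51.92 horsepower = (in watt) 3.872e+04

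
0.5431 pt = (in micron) 191.6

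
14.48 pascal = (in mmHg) 0.1086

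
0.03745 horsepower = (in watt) 27.93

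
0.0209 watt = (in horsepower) 2.803e-05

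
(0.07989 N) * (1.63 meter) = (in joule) 0.1302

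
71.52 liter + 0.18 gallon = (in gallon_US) 19.07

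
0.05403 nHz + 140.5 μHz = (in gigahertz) 1.405e-13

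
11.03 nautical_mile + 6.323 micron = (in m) 2.043e+04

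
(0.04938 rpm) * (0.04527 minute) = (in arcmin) 48.29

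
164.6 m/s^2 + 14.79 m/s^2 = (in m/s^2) 179.4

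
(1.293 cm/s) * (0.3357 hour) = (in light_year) 1.652e-15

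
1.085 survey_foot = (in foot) 1.085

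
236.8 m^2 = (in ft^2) 2549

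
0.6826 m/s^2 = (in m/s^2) 0.6826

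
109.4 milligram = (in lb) 0.0002412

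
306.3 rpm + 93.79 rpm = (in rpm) 400.1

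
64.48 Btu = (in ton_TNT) 1.626e-05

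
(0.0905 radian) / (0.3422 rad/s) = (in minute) 0.004408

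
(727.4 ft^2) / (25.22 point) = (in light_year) 8.028e-13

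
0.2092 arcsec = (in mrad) 0.001014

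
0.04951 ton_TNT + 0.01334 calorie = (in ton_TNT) 0.04951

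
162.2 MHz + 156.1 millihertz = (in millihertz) 1.622e+11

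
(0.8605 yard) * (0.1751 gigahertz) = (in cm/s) 1.378e+10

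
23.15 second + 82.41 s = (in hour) 0.02932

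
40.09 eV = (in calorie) 1.535e-18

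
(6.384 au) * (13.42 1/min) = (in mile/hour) 4.778e+11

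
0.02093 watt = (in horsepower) 2.807e-05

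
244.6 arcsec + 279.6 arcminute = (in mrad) 82.52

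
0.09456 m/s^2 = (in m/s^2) 0.09456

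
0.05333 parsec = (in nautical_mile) 8.885e+11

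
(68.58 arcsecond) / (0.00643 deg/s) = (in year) 9.395e-08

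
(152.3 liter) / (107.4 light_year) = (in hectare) 1.499e-23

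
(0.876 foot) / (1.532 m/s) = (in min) 0.002905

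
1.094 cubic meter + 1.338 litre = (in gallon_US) 289.4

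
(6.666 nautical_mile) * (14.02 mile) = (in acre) 6.883e+04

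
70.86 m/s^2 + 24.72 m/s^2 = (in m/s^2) 95.58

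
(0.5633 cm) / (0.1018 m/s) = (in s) 0.05533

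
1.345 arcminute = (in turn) 6.227e-05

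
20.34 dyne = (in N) 0.0002034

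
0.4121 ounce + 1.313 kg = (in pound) 2.92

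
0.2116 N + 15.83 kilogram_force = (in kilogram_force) 15.85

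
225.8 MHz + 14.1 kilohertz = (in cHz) 2.258e+10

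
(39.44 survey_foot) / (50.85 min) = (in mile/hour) 0.008814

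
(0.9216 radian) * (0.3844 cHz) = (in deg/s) 0.203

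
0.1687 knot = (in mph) 0.1941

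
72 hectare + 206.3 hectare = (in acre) 687.7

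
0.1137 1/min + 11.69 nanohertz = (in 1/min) 0.1137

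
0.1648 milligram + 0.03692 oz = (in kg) 0.001047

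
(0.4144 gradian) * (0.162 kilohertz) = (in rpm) 10.07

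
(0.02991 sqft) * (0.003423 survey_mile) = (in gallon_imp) 3.367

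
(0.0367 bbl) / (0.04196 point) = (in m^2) 394.2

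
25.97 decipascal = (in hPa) 0.02597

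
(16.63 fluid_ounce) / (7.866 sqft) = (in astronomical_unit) 4.499e-15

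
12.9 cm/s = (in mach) 0.0003789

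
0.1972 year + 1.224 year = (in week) 74.11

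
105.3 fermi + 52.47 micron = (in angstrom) 5.247e+05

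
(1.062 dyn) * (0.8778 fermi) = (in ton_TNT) 2.228e-30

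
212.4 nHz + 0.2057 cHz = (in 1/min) 0.1234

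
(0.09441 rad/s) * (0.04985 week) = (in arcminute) 9.785e+06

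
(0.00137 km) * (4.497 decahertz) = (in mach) 0.1809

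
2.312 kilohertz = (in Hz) 2312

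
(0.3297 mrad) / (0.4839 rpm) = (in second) 0.006506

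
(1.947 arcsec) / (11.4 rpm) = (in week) 1.307e-11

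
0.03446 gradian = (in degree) 0.03101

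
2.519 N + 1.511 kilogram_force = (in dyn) 1.734e+06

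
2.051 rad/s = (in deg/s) 117.5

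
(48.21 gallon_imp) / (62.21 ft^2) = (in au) 2.535e-13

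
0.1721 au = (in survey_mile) 1.6e+07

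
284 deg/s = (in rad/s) 4.957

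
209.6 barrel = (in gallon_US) 8803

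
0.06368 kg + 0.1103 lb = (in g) 113.7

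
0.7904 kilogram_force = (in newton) 7.751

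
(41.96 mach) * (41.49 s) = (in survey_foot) 1.945e+06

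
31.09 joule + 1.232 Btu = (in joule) 1331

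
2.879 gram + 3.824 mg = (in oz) 0.1017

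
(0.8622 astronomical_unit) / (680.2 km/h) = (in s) 6.827e+08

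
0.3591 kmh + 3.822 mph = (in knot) 3.515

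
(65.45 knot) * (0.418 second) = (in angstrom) 1.407e+11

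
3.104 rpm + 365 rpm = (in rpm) 368.1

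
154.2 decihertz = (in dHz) 154.2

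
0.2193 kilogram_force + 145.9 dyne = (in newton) 2.152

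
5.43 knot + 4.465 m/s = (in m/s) 7.258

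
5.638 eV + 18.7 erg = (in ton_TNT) 4.469e-16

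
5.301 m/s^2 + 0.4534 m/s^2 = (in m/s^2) 5.754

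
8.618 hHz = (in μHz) 8.618e+08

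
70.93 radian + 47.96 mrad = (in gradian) 4519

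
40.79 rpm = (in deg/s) 244.7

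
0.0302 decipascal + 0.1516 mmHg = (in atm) 0.0001995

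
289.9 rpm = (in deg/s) 1739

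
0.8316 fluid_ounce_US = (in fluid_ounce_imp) 0.8656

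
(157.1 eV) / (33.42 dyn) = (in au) 5.034e-25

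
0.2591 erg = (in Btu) 2.456e-11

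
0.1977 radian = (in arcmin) 679.6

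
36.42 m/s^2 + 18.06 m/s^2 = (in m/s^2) 54.48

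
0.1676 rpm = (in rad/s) 0.01755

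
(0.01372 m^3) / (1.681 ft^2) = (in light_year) 9.286e-18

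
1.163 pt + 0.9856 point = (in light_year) 8.012e-20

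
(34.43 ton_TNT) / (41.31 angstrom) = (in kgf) 3.556e+18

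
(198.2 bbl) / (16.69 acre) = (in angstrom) 4.665e+06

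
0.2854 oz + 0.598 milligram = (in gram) 8.092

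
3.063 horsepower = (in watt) 2284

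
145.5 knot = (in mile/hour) 167.4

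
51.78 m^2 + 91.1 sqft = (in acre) 0.01489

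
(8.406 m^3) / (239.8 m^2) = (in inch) 1.38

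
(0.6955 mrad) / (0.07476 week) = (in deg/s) 8.813e-07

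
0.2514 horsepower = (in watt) 187.5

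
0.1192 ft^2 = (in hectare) 1.107e-06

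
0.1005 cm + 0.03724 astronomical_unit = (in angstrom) 5.571e+19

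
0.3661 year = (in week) 19.09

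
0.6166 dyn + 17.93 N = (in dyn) 1.793e+06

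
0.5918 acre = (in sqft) 2.578e+04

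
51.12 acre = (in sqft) 2.227e+06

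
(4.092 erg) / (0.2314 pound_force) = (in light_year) 4.202e-23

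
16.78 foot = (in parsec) 1.658e-16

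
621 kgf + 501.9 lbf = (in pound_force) 1871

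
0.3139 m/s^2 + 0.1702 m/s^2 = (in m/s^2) 0.4841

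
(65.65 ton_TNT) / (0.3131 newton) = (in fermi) 8.773e+26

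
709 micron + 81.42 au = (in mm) 1.218e+16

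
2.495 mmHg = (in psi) 0.04825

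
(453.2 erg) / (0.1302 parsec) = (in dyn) 1.128e-15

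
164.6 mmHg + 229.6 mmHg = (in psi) 7.623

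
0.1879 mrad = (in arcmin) 0.646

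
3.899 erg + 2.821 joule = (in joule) 2.821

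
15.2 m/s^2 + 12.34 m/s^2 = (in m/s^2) 27.54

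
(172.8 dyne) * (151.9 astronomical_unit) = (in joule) 3.927e+10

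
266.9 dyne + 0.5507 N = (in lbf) 0.1244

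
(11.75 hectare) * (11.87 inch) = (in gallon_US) 9.359e+06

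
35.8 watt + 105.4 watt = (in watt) 141.2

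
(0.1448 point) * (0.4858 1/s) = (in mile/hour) 5.551e-05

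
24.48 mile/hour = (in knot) 21.27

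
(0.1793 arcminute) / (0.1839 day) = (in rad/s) 3.283e-09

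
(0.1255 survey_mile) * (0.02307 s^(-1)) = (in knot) 9.057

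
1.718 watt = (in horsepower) 0.002304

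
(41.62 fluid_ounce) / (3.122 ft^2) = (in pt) 12.03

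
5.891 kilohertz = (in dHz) 5.891e+04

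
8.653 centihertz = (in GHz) 8.653e-11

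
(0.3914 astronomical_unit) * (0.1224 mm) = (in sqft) 7.714e+07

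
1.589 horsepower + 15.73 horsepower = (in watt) 1.291e+04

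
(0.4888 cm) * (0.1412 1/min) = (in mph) 2.573e-05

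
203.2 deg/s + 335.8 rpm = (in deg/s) 2218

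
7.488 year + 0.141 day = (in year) 7.488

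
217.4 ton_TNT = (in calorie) 2.174e+11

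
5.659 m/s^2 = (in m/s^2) 5.659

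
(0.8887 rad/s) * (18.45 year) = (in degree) 2.963e+10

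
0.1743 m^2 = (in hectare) 1.743e-05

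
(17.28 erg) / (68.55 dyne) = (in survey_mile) 1.566e-06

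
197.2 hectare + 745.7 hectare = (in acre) 2330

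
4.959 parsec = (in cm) 1.53e+19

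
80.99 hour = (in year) 0.009245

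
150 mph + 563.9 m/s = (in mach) 1.853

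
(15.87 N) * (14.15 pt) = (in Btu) 7.509e-05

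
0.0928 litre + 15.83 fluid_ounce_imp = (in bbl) 0.003413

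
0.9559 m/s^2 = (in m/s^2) 0.9559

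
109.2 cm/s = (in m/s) 1.092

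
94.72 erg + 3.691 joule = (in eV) 2.304e+19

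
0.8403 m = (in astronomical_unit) 5.617e-12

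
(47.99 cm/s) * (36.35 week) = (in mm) 1.055e+10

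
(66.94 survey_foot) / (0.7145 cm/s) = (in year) 9.055e-05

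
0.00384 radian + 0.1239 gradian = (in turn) 0.0009209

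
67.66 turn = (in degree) 2.436e+04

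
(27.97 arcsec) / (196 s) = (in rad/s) 6.918e-07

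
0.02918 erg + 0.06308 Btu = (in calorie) 15.91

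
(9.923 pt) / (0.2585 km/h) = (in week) 8.061e-08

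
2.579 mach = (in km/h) 3161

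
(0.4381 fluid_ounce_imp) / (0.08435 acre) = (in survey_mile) 2.266e-11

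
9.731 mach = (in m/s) 3313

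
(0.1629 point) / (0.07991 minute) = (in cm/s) 0.001199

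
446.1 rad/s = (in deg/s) 2.556e+04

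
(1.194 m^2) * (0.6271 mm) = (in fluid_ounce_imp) 26.35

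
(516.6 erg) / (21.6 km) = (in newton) 2.392e-09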